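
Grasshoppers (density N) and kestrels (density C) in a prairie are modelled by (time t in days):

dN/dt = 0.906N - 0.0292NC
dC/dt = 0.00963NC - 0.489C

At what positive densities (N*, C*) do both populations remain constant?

N* ≈ 50.8, C* ≈ 31

Set dC/dt = 0 with C > 0: 0.00963N - 0.489 = 0, so N* = 0.489/0.00963 = 50.8.
Set dN/dt = 0 with N > 0: 0.906 - 0.0292C = 0, so C* = 0.906/0.0292 = 31.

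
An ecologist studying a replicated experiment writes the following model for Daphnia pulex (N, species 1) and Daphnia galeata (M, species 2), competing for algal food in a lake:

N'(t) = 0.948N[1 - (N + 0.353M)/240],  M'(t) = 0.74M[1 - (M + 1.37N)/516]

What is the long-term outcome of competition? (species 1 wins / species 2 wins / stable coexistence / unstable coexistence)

stable coexistence

Compare the nullcline intercepts: K1/α12 = 240/0.353 = 680 > K2 = 516; K2/α21 = 516/1.37 = 377 > K1 = 240.
Since both inequalities hold, each species can invade when rare, so the interior equilibrium is stable.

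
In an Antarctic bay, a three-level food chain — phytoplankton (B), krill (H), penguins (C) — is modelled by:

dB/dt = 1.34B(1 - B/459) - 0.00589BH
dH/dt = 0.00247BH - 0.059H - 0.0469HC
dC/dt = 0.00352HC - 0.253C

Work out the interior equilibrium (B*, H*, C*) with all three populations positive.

B* ≈ 314, H* ≈ 71.9, C* ≈ 15.3

From dC/dt = 0: 0.00352H* = 0.253, so H* = 71.9.
From dB/dt = 0: 1.34(1 - B*/459) = 0.00589·71.9, giving B* = 459·(1 - 0.316) = 314.
From dH/dt = 0: 0.00247·314 - 0.059 = 0.0469C*, so C* = 0.717/0.0469 = 15.3.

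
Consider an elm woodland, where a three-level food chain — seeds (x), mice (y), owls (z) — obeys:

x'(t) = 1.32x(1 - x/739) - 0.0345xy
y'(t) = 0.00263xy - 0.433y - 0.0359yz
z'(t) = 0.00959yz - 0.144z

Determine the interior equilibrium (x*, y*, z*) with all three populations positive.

x* ≈ 449, y* ≈ 15, z* ≈ 20.8

From dz/dt = 0: 0.00959y* = 0.144, so y* = 15.
From dx/dt = 0: 1.32(1 - x*/739) = 0.0345·15, giving x* = 739·(1 - 0.392) = 449.
From dy/dt = 0: 0.00263·449 - 0.433 = 0.0359z*, so z* = 0.748/0.0359 = 20.8.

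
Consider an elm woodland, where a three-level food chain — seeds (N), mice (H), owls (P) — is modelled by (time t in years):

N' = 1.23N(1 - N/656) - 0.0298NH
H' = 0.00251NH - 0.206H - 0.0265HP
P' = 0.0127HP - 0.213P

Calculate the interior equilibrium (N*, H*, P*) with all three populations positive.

N* ≈ 389, H* ≈ 16.8, P* ≈ 29.1

From dP/dt = 0: 0.0127H* = 0.213, so H* = 16.8.
From dN/dt = 0: 1.23(1 - N*/656) = 0.0298·16.8, giving N* = 656·(1 - 0.406) = 389.
From dH/dt = 0: 0.00251·389 - 0.206 = 0.0265P*, so P* = 0.772/0.0265 = 29.1.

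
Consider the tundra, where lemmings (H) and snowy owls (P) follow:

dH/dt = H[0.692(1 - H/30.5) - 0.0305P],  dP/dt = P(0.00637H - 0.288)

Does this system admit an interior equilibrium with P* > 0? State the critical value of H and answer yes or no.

The predator equation gives dP/dt > 0 only when H > 0.288/0.00637 = 45.2.
Without the predator, H → K = 30.5. Since 30.5 < 45.2, the predator cannot invade.

Threshold H = 45.2; K < 45.2, so no, the predator goes extinct.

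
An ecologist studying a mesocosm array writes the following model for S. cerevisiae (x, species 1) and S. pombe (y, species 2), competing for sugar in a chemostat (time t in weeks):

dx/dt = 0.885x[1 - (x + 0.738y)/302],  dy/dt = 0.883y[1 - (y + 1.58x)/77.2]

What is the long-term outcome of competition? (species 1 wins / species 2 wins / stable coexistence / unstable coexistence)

Compare the nullcline intercepts: K1/α12 = 302/0.738 = 409 > K2 = 77.2; K2/α21 = 77.2/1.58 = 48.9 < K1 = 302.
Since the inequalities point opposite ways, species 1 can invade but species 2 cannot.

species 1 excludes species 2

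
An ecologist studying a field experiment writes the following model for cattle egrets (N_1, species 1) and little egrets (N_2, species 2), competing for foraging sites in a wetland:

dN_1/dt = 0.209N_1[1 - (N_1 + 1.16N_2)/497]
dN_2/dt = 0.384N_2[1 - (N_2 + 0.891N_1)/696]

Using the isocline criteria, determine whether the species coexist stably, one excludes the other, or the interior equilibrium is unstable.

Compare the nullcline intercepts: K1/α12 = 497/1.16 = 428 < K2 = 696; K2/α21 = 696/0.891 = 781 > K1 = 497.
Since the inequalities point opposite ways, species 2 can invade but species 1 cannot.

species 2 excludes species 1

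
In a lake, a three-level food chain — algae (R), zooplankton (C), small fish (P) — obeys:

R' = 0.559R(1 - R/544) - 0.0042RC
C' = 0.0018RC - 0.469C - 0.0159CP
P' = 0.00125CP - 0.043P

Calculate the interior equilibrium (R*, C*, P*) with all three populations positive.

R* ≈ 403, C* ≈ 34.4, P* ≈ 16.2

From dP/dt = 0: 0.00125C* = 0.043, so C* = 34.4.
From dR/dt = 0: 0.559(1 - R*/544) = 0.0042·34.4, giving R* = 544·(1 - 0.258) = 403.
From dC/dt = 0: 0.0018·403 - 0.469 = 0.0159P*, so P* = 0.257/0.0159 = 16.2.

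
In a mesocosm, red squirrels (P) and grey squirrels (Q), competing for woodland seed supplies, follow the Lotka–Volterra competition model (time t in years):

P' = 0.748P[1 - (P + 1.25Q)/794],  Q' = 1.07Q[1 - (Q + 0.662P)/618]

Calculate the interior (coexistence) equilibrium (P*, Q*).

P* ≈ 125, Q* ≈ 535

Setting both brackets to zero gives the nullclines P + 1.25Q = 794 and 0.662P + Q = 618.
Substituting Q = 618 - 0.662P into the first: P(1 - 1.25·0.662) = 794 - 1.25·618.
So P* = 21.5/0.172 = 125, and then Q* = 618 - 0.662·125 = 535.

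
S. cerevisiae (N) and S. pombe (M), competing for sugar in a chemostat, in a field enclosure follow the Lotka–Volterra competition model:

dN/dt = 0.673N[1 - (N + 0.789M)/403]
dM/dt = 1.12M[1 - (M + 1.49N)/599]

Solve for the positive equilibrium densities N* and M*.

Setting both brackets to zero gives the nullclines N + 0.789M = 403 and 1.49N + M = 599.
Substituting M = 599 - 1.49N into the first: N(1 - 0.789·1.49) = 403 - 0.789·599.
So N* = -69.6/-0.176 = 396, and then M* = 599 - 1.49·396 = 8.37.

N* ≈ 396, M* ≈ 8.37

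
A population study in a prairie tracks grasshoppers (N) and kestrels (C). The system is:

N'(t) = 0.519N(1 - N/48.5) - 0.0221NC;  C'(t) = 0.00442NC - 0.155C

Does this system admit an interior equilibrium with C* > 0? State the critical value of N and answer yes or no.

The predator equation gives dC/dt > 0 only when N > 0.155/0.00442 = 35.1.
Without the predator, N → K = 48.5. Since 48.5 > 35.1, the predator can invade and persist.

Threshold N = 35.1; K > 35.1, so yes, the predator persists.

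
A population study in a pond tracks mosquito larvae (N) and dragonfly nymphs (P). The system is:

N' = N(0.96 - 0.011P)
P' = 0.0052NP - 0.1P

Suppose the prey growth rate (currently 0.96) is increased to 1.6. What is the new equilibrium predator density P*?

P* ≈ 145

At the interior fixed point, setting dN/dt = 0 with N > 0 fixes P* = (prey growth rate)/(NP coefficient) — independent of the other coefficients.
With the change, P* = 1.6/0.011 = 145; it rises from 87.3.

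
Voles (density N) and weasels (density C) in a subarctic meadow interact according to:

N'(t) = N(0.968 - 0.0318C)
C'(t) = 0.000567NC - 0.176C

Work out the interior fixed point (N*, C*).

N* ≈ 310, C* ≈ 30.4

Set dC/dt = 0 with C > 0: 0.000567N - 0.176 = 0, so N* = 0.176/0.000567 = 310.
Set dN/dt = 0 with N > 0: 0.968 - 0.0318C = 0, so C* = 0.968/0.0318 = 30.4.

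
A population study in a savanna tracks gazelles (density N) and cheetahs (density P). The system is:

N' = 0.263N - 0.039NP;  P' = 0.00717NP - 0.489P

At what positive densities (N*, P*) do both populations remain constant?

Set dP/dt = 0 with P > 0: 0.00717N - 0.489 = 0, so N* = 0.489/0.00717 = 68.2.
Set dN/dt = 0 with N > 0: 0.263 - 0.039P = 0, so P* = 0.263/0.039 = 6.74.

N* ≈ 68.2, P* ≈ 6.74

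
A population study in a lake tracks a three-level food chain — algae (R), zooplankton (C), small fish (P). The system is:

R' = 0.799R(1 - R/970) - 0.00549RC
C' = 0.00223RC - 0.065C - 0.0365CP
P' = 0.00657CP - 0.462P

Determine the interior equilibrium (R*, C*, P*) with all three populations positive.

R* ≈ 501, C* ≈ 70.3, P* ≈ 28.8

From dP/dt = 0: 0.00657C* = 0.462, so C* = 70.3.
From dR/dt = 0: 0.799(1 - R*/970) = 0.00549·70.3, giving R* = 970·(1 - 0.483) = 501.
From dC/dt = 0: 0.00223·501 - 0.065 = 0.0365P*, so P* = 1.05/0.0365 = 28.8.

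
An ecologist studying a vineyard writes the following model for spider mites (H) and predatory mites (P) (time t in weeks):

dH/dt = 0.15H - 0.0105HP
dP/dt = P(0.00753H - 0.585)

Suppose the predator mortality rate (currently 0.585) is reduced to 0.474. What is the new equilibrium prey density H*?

At the interior fixed point, setting dP/dt = 0 with P > 0 fixes H* = (predator death rate)/(HP coefficient) — independent of the other coefficients.
With the change, H* = 0.474/0.00753 = 62.9; it falls from 77.7.

H* ≈ 62.9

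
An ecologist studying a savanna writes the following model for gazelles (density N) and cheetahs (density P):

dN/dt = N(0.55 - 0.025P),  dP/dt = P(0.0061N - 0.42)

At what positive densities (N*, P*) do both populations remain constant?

N* ≈ 68.9, P* ≈ 22

Set dP/dt = 0 with P > 0: 0.0061N - 0.42 = 0, so N* = 0.42/0.0061 = 68.9.
Set dN/dt = 0 with N > 0: 0.55 - 0.025P = 0, so P* = 0.55/0.025 = 22.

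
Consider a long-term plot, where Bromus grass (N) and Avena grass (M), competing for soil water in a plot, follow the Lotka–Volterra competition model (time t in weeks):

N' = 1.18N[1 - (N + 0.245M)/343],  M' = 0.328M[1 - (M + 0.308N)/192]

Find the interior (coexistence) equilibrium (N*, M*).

N* ≈ 320, M* ≈ 93.4

Setting both brackets to zero gives the nullclines N + 0.245M = 343 and 0.308N + M = 192.
Substituting M = 192 - 0.308N into the first: N(1 - 0.245·0.308) = 343 - 0.245·192.
So N* = 296/0.925 = 320, and then M* = 192 - 0.308·320 = 93.4.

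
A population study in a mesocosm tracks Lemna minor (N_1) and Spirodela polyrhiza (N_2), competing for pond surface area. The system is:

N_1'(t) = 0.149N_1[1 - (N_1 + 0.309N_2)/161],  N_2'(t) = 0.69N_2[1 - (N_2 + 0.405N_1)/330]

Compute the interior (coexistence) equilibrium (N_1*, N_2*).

Setting both brackets to zero gives the nullclines N_1 + 0.309N_2 = 161 and 0.405N_1 + N_2 = 330.
Substituting N_2 = 330 - 0.405N_1 into the first: N_1(1 - 0.309·0.405) = 161 - 0.309·330.
So N_1* = 59/0.875 = 67.5, and then N_2* = 330 - 0.405·67.5 = 303.

N_1* ≈ 67.5, N_2* ≈ 303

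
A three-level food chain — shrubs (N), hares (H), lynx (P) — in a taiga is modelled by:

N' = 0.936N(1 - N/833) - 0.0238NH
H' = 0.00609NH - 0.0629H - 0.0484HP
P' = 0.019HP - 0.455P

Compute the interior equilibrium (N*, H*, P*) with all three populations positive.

From dP/dt = 0: 0.019H* = 0.455, so H* = 23.9.
From dN/dt = 0: 0.936(1 - N*/833) = 0.0238·23.9, giving N* = 833·(1 - 0.609) = 326.
From dH/dt = 0: 0.00609·326 - 0.0629 = 0.0484P*, so P* = 1.92/0.0484 = 39.7.

N* ≈ 326, H* ≈ 23.9, P* ≈ 39.7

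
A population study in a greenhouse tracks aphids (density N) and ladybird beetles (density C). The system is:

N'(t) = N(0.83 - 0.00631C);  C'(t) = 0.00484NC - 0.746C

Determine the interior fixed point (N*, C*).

Set dC/dt = 0 with C > 0: 0.00484N - 0.746 = 0, so N* = 0.746/0.00484 = 154.
Set dN/dt = 0 with N > 0: 0.83 - 0.00631C = 0, so C* = 0.83/0.00631 = 132.

N* ≈ 154, C* ≈ 132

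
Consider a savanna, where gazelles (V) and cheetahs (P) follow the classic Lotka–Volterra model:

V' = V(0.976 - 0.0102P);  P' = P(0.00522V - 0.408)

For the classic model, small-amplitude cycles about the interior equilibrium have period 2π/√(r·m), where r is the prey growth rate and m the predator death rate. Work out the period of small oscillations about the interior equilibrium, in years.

T ≈ 9.96 years

Here r = 0.976 and m = 0.408, so r·m = 0.398.
ω = √0.398 = 0.631 per year, hence T = 2π/ω ≈ 9.96 years.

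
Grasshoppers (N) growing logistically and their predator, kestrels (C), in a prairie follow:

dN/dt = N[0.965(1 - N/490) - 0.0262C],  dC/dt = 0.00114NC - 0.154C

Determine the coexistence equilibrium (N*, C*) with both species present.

N* ≈ 135, C* ≈ 26.7

From dC/dt = 0 with C > 0: 0.00114N* = 0.154, so N* = 135.
Substitute into dN/dt = 0: 0.965(1 - 135/490) = 0.0262C*.
The bracket is 0.724, giving C* = 0.699/0.0262 = 26.7.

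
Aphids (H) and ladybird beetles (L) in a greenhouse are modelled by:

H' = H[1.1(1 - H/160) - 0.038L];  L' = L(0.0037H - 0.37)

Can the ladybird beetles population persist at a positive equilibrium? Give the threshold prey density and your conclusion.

The predator equation gives dL/dt > 0 only when H > 0.37/0.0037 = 100.
Without the predator, H → K = 160. Since 160 > 100, the predator can invade and persist.

Threshold H = 100; K > 100, so yes, the predator persists.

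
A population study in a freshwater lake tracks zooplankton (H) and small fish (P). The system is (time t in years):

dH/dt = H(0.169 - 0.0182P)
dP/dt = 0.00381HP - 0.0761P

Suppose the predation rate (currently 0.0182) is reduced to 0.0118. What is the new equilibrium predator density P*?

P* ≈ 14.3

At the interior fixed point, setting dH/dt = 0 with H > 0 fixes P* = (prey growth rate)/(HP coefficient) — independent of the other coefficients.
With the change, P* = 0.169/0.0118 = 14.3; it rises from 9.29.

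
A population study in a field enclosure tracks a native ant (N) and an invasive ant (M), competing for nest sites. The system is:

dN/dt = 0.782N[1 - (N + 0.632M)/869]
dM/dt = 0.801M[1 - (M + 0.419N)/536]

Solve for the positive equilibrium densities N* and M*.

Setting both brackets to zero gives the nullclines N + 0.632M = 869 and 0.419N + M = 536.
Substituting M = 536 - 0.419N into the first: N(1 - 0.632·0.419) = 869 - 0.632·536.
So N* = 530/0.735 = 721, and then M* = 536 - 0.419·721 = 234.

N* ≈ 721, M* ≈ 234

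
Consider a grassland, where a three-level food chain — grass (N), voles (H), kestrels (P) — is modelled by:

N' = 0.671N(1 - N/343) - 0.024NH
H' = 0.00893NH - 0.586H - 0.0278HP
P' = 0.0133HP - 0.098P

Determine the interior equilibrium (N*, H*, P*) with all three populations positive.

N* ≈ 253, H* ≈ 7.37, P* ≈ 60.1

From dP/dt = 0: 0.0133H* = 0.098, so H* = 7.37.
From dN/dt = 0: 0.671(1 - N*/343) = 0.024·7.37, giving N* = 343·(1 - 0.264) = 253.
From dH/dt = 0: 0.00893·253 - 0.586 = 0.0278P*, so P* = 1.67/0.0278 = 60.1.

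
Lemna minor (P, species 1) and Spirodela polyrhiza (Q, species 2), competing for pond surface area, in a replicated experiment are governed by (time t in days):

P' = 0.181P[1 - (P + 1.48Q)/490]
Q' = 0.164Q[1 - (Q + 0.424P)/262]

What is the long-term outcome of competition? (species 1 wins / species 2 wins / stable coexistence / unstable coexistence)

stable coexistence

Compare the nullcline intercepts: K1/α12 = 490/1.48 = 331 > K2 = 262; K2/α21 = 262/0.424 = 618 > K1 = 490.
Since both inequalities hold, each species can invade when rare, so the interior equilibrium is stable.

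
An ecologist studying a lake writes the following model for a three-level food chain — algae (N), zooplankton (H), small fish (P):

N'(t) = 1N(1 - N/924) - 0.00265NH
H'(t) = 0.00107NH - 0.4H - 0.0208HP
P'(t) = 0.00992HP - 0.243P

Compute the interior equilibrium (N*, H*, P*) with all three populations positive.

From dP/dt = 0: 0.00992H* = 0.243, so H* = 24.5.
From dN/dt = 0: 1(1 - N*/924) = 0.00265·24.5, giving N* = 924·(1 - 0.0649) = 864.
From dH/dt = 0: 0.00107·864 - 0.4 = 0.0208P*, so P* = 0.525/0.0208 = 25.2.

N* ≈ 864, H* ≈ 24.5, P* ≈ 25.2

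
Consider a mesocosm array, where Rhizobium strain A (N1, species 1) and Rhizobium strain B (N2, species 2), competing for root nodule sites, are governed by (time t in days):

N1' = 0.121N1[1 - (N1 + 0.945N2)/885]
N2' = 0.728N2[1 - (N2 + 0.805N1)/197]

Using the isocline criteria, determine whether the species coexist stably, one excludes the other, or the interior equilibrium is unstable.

Compare the nullcline intercepts: K1/α12 = 885/0.945 = 937 > K2 = 197; K2/α21 = 197/0.805 = 245 < K1 = 885.
Since the inequalities point opposite ways, species 1 can invade but species 2 cannot.

species 1 excludes species 2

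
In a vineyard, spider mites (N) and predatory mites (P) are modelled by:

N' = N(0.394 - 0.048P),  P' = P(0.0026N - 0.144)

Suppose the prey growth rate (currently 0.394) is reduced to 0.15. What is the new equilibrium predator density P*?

At the interior fixed point, setting dN/dt = 0 with N > 0 fixes P* = (prey growth rate)/(NP coefficient) — independent of the other coefficients.
With the change, P* = 0.15/0.048 = 3.12; it falls from 8.21.

P* ≈ 3.12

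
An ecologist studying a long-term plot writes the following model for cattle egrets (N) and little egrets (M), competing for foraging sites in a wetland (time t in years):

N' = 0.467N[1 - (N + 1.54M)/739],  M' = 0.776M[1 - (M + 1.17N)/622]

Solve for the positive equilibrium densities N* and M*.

Setting both brackets to zero gives the nullclines N + 1.54M = 739 and 1.17N + M = 622.
Substituting M = 622 - 1.17N into the first: N(1 - 1.54·1.17) = 739 - 1.54·622.
So N* = -219/-0.802 = 273, and then M* = 622 - 1.17·273 = 303.

N* ≈ 273, M* ≈ 303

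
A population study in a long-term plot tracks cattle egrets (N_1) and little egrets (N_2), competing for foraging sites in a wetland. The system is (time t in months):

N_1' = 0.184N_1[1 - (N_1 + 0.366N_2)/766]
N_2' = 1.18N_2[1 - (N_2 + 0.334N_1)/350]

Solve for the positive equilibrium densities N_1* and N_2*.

N_1* ≈ 727, N_2* ≈ 107

Setting both brackets to zero gives the nullclines N_1 + 0.366N_2 = 766 and 0.334N_1 + N_2 = 350.
Substituting N_2 = 350 - 0.334N_1 into the first: N_1(1 - 0.366·0.334) = 766 - 0.366·350.
So N_1* = 638/0.878 = 727, and then N_2* = 350 - 0.334·727 = 107.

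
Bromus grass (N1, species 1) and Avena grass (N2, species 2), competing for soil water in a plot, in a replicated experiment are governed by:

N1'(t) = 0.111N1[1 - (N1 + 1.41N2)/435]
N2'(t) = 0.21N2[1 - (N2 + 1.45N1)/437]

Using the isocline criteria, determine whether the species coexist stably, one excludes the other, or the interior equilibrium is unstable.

unstable coexistence (outcome depends on initial conditions)

Compare the nullcline intercepts: K1/α12 = 435/1.41 = 309 < K2 = 437; K2/α21 = 437/1.45 = 301 < K1 = 435.
Since both are reversed, neither can invade when rare; the interior point is a saddle.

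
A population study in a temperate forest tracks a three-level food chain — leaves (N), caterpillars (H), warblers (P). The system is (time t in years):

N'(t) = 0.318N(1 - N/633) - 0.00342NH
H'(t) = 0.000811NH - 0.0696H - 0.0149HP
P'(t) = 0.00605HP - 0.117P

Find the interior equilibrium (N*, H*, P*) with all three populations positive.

From dP/dt = 0: 0.00605H* = 0.117, so H* = 19.3.
From dN/dt = 0: 0.318(1 - N*/633) = 0.00342·19.3, giving N* = 633·(1 - 0.208) = 501.
From dH/dt = 0: 0.000811·501 - 0.0696 = 0.0149P*, so P* = 0.337/0.0149 = 22.6.

N* ≈ 501, H* ≈ 19.3, P* ≈ 22.6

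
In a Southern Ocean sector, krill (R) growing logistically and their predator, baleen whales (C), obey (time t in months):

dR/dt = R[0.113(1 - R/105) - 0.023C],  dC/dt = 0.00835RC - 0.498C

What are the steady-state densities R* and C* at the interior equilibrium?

R* ≈ 59.6, C* ≈ 2.12

From dC/dt = 0 with C > 0: 0.00835R* = 0.498, so R* = 59.6.
Substitute into dR/dt = 0: 0.113(1 - 59.6/105) = 0.023C*.
The bracket is 0.432, giving C* = 0.0488/0.023 = 2.12.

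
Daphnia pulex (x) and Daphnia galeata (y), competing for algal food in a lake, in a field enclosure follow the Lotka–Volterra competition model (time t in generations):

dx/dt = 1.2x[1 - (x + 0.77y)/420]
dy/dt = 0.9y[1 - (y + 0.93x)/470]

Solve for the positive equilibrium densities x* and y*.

Setting both brackets to zero gives the nullclines x + 0.77y = 420 and 0.93x + y = 470.
Substituting y = 470 - 0.93x into the first: x(1 - 0.77·0.93) = 420 - 0.77·470.
So x* = 58.1/0.284 = 205, and then y* = 470 - 0.93·205 = 280.

x* ≈ 205, y* ≈ 280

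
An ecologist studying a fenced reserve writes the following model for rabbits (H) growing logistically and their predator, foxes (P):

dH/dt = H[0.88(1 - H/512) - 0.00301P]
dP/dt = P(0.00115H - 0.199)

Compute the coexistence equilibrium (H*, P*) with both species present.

From dP/dt = 0 with P > 0: 0.00115H* = 0.199, so H* = 173.
Substitute into dH/dt = 0: 0.88(1 - 173/512) = 0.00301P*.
The bracket is 0.662, giving P* = 0.583/0.00301 = 194.

H* ≈ 173, P* ≈ 194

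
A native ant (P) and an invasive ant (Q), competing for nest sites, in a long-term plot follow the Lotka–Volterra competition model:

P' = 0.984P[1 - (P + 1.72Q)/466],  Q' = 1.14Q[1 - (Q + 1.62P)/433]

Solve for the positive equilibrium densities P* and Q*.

Setting both brackets to zero gives the nullclines P + 1.72Q = 466 and 1.62P + Q = 433.
Substituting Q = 433 - 1.62P into the first: P(1 - 1.72·1.62) = 466 - 1.72·433.
So P* = -279/-1.79 = 156, and then Q* = 433 - 1.62·156 = 180.

P* ≈ 156, Q* ≈ 180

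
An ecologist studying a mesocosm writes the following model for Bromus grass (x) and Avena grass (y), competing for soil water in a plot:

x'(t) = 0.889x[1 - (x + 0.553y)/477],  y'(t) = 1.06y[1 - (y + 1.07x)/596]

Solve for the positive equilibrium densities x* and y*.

Setting both brackets to zero gives the nullclines x + 0.553y = 477 and 1.07x + y = 596.
Substituting y = 596 - 1.07x into the first: x(1 - 0.553·1.07) = 477 - 0.553·596.
So x* = 147/0.408 = 361, and then y* = 596 - 1.07·361 = 210.

x* ≈ 361, y* ≈ 210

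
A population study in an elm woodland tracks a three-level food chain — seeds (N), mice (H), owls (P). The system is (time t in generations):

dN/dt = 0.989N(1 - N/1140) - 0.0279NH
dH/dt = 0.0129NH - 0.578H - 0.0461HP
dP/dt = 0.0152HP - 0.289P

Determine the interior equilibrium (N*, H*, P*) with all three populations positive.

N* ≈ 529, H* ≈ 19, P* ≈ 135

From dP/dt = 0: 0.0152H* = 0.289, so H* = 19.
From dN/dt = 0: 0.989(1 - N*/1140) = 0.0279·19, giving N* = 1140·(1 - 0.536) = 529.
From dH/dt = 0: 0.0129·529 - 0.578 = 0.0461P*, so P* = 6.24/0.0461 = 135.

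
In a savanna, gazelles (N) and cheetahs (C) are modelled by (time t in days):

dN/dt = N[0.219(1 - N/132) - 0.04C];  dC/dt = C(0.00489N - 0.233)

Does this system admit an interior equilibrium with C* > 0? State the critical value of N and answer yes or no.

The predator equation gives dC/dt > 0 only when N > 0.233/0.00489 = 47.6.
Without the predator, N → K = 132. Since 132 > 47.6, the predator can invade and persist.

Threshold N = 47.6; K > 47.6, so yes, the predator persists.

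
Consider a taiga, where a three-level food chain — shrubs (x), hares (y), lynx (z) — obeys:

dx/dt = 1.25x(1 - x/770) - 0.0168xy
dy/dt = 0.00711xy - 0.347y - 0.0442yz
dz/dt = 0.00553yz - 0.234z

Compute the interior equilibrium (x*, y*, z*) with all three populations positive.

From dz/dt = 0: 0.00553y* = 0.234, so y* = 42.3.
From dx/dt = 0: 1.25(1 - x*/770) = 0.0168·42.3, giving x* = 770·(1 - 0.569) = 332.
From dy/dt = 0: 0.00711·332 - 0.347 = 0.0442z*, so z* = 2.01/0.0442 = 45.6.

x* ≈ 332, y* ≈ 42.3, z* ≈ 45.6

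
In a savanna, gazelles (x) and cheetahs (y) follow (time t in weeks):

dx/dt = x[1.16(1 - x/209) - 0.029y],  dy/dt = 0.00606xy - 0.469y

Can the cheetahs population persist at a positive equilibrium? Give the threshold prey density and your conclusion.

Threshold x = 77.4; K > 77.4, so yes, the predator persists.

The predator equation gives dy/dt > 0 only when x > 0.469/0.00606 = 77.4.
Without the predator, x → K = 209. Since 209 > 77.4, the predator can invade and persist.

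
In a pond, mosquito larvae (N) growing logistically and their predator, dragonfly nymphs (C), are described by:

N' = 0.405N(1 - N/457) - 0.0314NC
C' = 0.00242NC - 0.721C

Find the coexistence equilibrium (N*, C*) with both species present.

From dC/dt = 0 with C > 0: 0.00242N* = 0.721, so N* = 298.
Substitute into dN/dt = 0: 0.405(1 - 298/457) = 0.0314C*.
The bracket is 0.348, giving C* = 0.141/0.0314 = 4.49.

N* ≈ 298, C* ≈ 4.49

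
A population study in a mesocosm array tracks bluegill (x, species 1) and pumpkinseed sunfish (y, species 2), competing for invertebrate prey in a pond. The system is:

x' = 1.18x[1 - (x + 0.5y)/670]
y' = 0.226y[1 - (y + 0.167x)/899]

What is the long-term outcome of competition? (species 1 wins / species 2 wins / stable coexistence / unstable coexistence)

stable coexistence

Compare the nullcline intercepts: K1/α12 = 670/0.5 = 1340 > K2 = 899; K2/α21 = 899/0.167 = 5380 > K1 = 670.
Since both inequalities hold, each species can invade when rare, so the interior equilibrium is stable.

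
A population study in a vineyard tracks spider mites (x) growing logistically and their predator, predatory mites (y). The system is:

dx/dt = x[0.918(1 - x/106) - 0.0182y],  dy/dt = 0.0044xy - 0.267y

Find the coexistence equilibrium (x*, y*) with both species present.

From dy/dt = 0 with y > 0: 0.0044x* = 0.267, so x* = 60.7.
Substitute into dx/dt = 0: 0.918(1 - 60.7/106) = 0.0182y*.
The bracket is 0.428, giving y* = 0.392/0.0182 = 21.6.

x* ≈ 60.7, y* ≈ 21.6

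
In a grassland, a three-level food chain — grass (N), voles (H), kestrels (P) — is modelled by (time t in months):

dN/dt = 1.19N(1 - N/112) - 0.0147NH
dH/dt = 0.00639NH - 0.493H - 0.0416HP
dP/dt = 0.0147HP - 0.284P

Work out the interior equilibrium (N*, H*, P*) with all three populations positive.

N* ≈ 85.3, H* ≈ 19.3, P* ≈ 1.25

From dP/dt = 0: 0.0147H* = 0.284, so H* = 19.3.
From dN/dt = 0: 1.19(1 - N*/112) = 0.0147·19.3, giving N* = 112·(1 - 0.239) = 85.3.
From dH/dt = 0: 0.00639·85.3 - 0.493 = 0.0416P*, so P* = 0.0519/0.0416 = 1.25.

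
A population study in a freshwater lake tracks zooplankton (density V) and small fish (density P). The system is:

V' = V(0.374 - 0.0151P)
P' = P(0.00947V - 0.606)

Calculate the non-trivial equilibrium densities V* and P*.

V* ≈ 64, P* ≈ 24.8

Set dP/dt = 0 with P > 0: 0.00947V - 0.606 = 0, so V* = 0.606/0.00947 = 64.
Set dV/dt = 0 with V > 0: 0.374 - 0.0151P = 0, so P* = 0.374/0.0151 = 24.8.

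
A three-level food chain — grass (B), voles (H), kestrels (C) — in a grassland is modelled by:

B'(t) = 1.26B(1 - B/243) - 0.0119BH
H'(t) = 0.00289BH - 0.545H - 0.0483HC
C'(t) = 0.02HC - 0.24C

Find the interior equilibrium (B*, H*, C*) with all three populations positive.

B* ≈ 215, H* ≈ 12, C* ≈ 1.61

From dC/dt = 0: 0.02H* = 0.24, so H* = 12.
From dB/dt = 0: 1.26(1 - B*/243) = 0.0119·12, giving B* = 243·(1 - 0.113) = 215.
From dH/dt = 0: 0.00289·215 - 0.545 = 0.0483C*, so C* = 0.0777/0.0483 = 1.61.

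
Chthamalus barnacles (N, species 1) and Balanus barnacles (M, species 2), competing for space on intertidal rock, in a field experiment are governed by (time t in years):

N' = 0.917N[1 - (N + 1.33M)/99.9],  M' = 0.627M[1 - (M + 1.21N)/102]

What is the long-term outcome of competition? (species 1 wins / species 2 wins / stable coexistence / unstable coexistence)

Compare the nullcline intercepts: K1/α12 = 99.9/1.33 = 75.1 < K2 = 102; K2/α21 = 102/1.21 = 84.3 < K1 = 99.9.
Since both are reversed, neither can invade when rare; the interior point is a saddle.

unstable coexistence (outcome depends on initial conditions)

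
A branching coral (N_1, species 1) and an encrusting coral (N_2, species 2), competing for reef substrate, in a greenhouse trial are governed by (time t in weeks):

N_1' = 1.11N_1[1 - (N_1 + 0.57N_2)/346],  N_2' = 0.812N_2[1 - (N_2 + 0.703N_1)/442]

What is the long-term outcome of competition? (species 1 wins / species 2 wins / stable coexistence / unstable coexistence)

stable coexistence

Compare the nullcline intercepts: K1/α12 = 346/0.57 = 607 > K2 = 442; K2/α21 = 442/0.703 = 629 > K1 = 346.
Since both inequalities hold, each species can invade when rare, so the interior equilibrium is stable.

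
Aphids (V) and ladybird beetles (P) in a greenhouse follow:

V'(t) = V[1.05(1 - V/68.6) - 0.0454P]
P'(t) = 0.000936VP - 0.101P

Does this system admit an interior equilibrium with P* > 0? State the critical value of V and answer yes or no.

Threshold V = 108; K < 108, so no, the predator goes extinct.

The predator equation gives dP/dt > 0 only when V > 0.101/0.000936 = 108.
Without the predator, V → K = 68.6. Since 68.6 < 108, the predator cannot invade.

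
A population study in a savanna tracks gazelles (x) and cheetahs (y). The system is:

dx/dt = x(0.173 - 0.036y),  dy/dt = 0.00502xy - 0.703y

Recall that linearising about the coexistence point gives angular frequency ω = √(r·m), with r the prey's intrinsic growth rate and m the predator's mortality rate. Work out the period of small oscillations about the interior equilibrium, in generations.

Here r = 0.173 and m = 0.703, so r·m = 0.122.
ω = √0.122 = 0.349 per generation, hence T = 2π/ω ≈ 18 generations.

T ≈ 18 generations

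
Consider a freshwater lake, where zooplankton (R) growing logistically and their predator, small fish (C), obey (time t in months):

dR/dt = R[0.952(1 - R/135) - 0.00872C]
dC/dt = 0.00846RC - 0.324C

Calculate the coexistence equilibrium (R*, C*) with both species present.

R* ≈ 38.3, C* ≈ 78.2

From dC/dt = 0 with C > 0: 0.00846R* = 0.324, so R* = 38.3.
Substitute into dR/dt = 0: 0.952(1 - 38.3/135) = 0.00872C*.
The bracket is 0.716, giving C* = 0.682/0.00872 = 78.2.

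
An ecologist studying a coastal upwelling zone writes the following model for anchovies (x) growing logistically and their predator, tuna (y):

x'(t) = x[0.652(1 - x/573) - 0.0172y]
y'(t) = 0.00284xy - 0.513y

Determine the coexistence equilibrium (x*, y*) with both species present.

From dy/dt = 0 with y > 0: 0.00284x* = 0.513, so x* = 181.
Substitute into dx/dt = 0: 0.652(1 - 181/573) = 0.0172y*.
The bracket is 0.685, giving y* = 0.446/0.0172 = 26.

x* ≈ 181, y* ≈ 26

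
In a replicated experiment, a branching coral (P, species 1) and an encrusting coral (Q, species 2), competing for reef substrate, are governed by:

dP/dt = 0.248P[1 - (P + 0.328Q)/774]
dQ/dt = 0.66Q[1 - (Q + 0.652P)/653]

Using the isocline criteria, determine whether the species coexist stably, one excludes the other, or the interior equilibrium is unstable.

Compare the nullcline intercepts: K1/α12 = 774/0.328 = 2360 > K2 = 653; K2/α21 = 653/0.652 = 1000 > K1 = 774.
Since both inequalities hold, each species can invade when rare, so the interior equilibrium is stable.

stable coexistence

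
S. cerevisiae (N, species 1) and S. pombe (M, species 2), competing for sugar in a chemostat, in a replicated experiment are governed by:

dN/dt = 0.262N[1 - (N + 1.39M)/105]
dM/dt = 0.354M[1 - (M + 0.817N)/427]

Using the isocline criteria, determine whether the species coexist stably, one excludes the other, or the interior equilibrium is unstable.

Compare the nullcline intercepts: K1/α12 = 105/1.39 = 75.5 < K2 = 427; K2/α21 = 427/0.817 = 523 > K1 = 105.
Since the inequalities point opposite ways, species 2 can invade but species 1 cannot.

species 2 excludes species 1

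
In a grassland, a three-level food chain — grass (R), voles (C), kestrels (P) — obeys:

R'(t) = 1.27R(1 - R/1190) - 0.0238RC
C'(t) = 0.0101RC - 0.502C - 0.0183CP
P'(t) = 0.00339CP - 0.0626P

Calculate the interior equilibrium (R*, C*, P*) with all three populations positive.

R* ≈ 778, C* ≈ 18.5, P* ≈ 402

From dP/dt = 0: 0.00339C* = 0.0626, so C* = 18.5.
From dR/dt = 0: 1.27(1 - R*/1190) = 0.0238·18.5, giving R* = 1190·(1 - 0.346) = 778.
From dC/dt = 0: 0.0101·778 - 0.502 = 0.0183P*, so P* = 7.36/0.0183 = 402.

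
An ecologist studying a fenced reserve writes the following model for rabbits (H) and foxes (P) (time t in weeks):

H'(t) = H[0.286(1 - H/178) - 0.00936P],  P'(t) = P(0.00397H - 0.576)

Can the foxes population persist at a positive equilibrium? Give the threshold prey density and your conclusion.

The predator equation gives dP/dt > 0 only when H > 0.576/0.00397 = 145.
Without the predator, H → K = 178. Since 178 > 145, the predator can invade and persist.

Threshold H = 145; K > 145, so yes, the predator persists.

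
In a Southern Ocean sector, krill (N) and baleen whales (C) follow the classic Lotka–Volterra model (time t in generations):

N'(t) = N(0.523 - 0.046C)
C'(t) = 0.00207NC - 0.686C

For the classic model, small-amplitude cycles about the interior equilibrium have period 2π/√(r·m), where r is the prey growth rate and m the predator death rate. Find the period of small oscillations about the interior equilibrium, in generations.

T ≈ 10.5 generations

Here r = 0.523 and m = 0.686, so r·m = 0.359.
ω = √0.359 = 0.599 per generation, hence T = 2π/ω ≈ 10.5 generations.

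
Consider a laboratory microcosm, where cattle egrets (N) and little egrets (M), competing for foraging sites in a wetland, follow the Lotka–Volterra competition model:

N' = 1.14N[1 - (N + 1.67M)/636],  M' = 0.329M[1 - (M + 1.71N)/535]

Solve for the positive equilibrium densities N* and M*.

N* ≈ 139, M* ≈ 298

Setting both brackets to zero gives the nullclines N + 1.67M = 636 and 1.71N + M = 535.
Substituting M = 535 - 1.71N into the first: N(1 - 1.67·1.71) = 636 - 1.67·535.
So N* = -257/-1.86 = 139, and then M* = 535 - 1.71·139 = 298.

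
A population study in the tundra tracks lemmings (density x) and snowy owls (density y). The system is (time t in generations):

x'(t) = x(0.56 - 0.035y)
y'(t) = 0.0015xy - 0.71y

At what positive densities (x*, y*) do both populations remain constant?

x* ≈ 473, y* ≈ 16

Set dy/dt = 0 with y > 0: 0.0015x - 0.71 = 0, so x* = 0.71/0.0015 = 473.
Set dx/dt = 0 with x > 0: 0.56 - 0.035y = 0, so y* = 0.56/0.035 = 16.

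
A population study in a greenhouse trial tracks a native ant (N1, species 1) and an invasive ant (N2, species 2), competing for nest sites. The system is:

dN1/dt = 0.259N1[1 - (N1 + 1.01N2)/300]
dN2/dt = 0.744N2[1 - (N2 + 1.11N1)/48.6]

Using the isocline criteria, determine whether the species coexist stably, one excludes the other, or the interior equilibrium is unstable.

species 1 excludes species 2

Compare the nullcline intercepts: K1/α12 = 300/1.01 = 297 > K2 = 48.6; K2/α21 = 48.6/1.11 = 43.8 < K1 = 300.
Since the inequalities point opposite ways, species 1 can invade but species 2 cannot.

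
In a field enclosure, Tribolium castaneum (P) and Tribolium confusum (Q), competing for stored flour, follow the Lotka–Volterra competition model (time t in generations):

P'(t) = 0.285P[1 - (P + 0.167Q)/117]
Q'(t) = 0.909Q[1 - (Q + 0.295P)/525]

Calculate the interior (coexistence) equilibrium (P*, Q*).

P* ≈ 30.8, Q* ≈ 516

Setting both brackets to zero gives the nullclines P + 0.167Q = 117 and 0.295P + Q = 525.
Substituting Q = 525 - 0.295P into the first: P(1 - 0.167·0.295) = 117 - 0.167·525.
So P* = 29.3/0.951 = 30.8, and then Q* = 525 - 0.295·30.8 = 516.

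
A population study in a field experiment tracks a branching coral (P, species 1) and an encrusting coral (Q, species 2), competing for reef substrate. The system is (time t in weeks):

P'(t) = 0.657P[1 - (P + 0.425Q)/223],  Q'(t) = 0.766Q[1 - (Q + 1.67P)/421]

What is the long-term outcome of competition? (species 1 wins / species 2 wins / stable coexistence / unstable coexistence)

stable coexistence

Compare the nullcline intercepts: K1/α12 = 223/0.425 = 525 > K2 = 421; K2/α21 = 421/1.67 = 252 > K1 = 223.
Since both inequalities hold, each species can invade when rare, so the interior equilibrium is stable.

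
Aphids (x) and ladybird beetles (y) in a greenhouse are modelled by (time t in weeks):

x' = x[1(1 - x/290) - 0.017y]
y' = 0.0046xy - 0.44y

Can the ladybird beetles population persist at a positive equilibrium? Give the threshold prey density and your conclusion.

The predator equation gives dy/dt > 0 only when x > 0.44/0.0046 = 95.7.
Without the predator, x → K = 290. Since 290 > 95.7, the predator can invade and persist.

Threshold x = 95.7; K > 95.7, so yes, the predator persists.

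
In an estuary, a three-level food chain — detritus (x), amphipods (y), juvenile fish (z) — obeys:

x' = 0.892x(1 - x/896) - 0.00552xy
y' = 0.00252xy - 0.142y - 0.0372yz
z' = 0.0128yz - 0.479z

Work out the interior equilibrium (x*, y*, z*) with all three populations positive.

From dz/dt = 0: 0.0128y* = 0.479, so y* = 37.4.
From dx/dt = 0: 0.892(1 - x*/896) = 0.00552·37.4, giving x* = 896·(1 - 0.232) = 689.
From dy/dt = 0: 0.00252·689 - 0.142 = 0.0372z*, so z* = 1.59/0.0372 = 42.8.

x* ≈ 689, y* ≈ 37.4, z* ≈ 42.8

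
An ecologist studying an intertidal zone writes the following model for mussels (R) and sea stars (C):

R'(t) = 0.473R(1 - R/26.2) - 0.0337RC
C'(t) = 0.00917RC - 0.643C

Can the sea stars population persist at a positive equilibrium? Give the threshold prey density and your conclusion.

Threshold R = 70.1; K < 70.1, so no, the predator goes extinct.

The predator equation gives dC/dt > 0 only when R > 0.643/0.00917 = 70.1.
Without the predator, R → K = 26.2. Since 26.2 < 70.1, the predator cannot invade.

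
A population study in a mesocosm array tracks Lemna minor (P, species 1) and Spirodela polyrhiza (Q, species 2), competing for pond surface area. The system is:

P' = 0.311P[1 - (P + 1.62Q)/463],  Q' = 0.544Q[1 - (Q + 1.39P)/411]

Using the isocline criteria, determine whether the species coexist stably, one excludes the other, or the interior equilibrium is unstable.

Compare the nullcline intercepts: K1/α12 = 463/1.62 = 286 < K2 = 411; K2/α21 = 411/1.39 = 296 < K1 = 463.
Since both are reversed, neither can invade when rare; the interior point is a saddle.

unstable coexistence (outcome depends on initial conditions)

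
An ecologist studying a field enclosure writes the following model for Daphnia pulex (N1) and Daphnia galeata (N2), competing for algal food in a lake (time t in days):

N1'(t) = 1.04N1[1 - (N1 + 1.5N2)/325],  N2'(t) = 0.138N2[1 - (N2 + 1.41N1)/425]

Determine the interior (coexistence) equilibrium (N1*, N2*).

N1* ≈ 280, N2* ≈ 29.8

Setting both brackets to zero gives the nullclines N1 + 1.5N2 = 325 and 1.41N1 + N2 = 425.
Substituting N2 = 425 - 1.41N1 into the first: N1(1 - 1.5·1.41) = 325 - 1.5·425.
So N1* = -312/-1.11 = 280, and then N2* = 425 - 1.41·280 = 29.8.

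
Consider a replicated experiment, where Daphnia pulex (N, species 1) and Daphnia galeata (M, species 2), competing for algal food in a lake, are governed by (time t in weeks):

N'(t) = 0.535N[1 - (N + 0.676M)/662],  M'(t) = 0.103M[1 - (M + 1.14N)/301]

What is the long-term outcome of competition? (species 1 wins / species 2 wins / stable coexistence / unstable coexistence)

species 1 excludes species 2

Compare the nullcline intercepts: K1/α12 = 662/0.676 = 979 > K2 = 301; K2/α21 = 301/1.14 = 264 < K1 = 662.
Since the inequalities point opposite ways, species 1 can invade but species 2 cannot.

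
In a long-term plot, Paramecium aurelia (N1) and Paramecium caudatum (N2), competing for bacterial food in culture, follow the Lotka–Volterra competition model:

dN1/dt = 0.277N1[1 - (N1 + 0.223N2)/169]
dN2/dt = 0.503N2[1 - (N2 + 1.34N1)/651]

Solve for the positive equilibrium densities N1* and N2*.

Setting both brackets to zero gives the nullclines N1 + 0.223N2 = 169 and 1.34N1 + N2 = 651.
Substituting N2 = 651 - 1.34N1 into the first: N1(1 - 0.223·1.34) = 169 - 0.223·651.
So N1* = 23.8/0.701 = 34, and then N2* = 651 - 1.34·34 = 605.

N1* ≈ 34, N2* ≈ 605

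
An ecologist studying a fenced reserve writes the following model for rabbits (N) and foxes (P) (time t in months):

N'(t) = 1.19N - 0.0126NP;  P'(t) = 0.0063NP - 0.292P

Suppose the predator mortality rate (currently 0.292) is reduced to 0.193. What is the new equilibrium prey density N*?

N* ≈ 30.6

At the interior fixed point, setting dP/dt = 0 with P > 0 fixes N* = (predator death rate)/(NP coefficient) — independent of the other coefficients.
With the change, N* = 0.193/0.0063 = 30.6; it falls from 46.3.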